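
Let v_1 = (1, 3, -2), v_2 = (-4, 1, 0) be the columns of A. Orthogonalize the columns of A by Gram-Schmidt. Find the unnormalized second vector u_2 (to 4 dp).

v_1 = (1, 3, -2); ‖v_1‖ = 3.7417, so q_1 = (0.2673, 0.8018, -0.5345).
q_1·v_2 = 0.2673·(-4) + 0.8018·1 + (-0.5345)·0 = -0.2673.
u_2 = v_2 + 0.2673·q_1 = (-3.9286, 1.2143, -0.1429).

u_2 = (-3.9286, 1.2143, -0.1429)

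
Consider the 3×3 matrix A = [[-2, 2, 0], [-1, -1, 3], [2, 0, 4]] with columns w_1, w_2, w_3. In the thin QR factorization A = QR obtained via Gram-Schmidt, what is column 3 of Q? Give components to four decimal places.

w_1 = (-2, -1, 2); ‖w_1‖ = 3.0000, so q_1 = (-0.6667, -0.3333, 0.6667).
q_1·w_2 = (-0.6667)·2 + (-0.3333)·(-1) + 0.6667·0 = -1.0000.
u_2 = w_2 + 1.0000·q_1 = (1.3333, -1.3333, 0.6667).
‖u_2‖ = 2.0000, so q_2 = (0.6667, -0.6667, 0.3333).
q_1·w_3 = (-0.6667)·0 + (-0.3333)·3 + 0.6667·4 = 1.6667; q_2·w_3 = 0.6667·0 + (-0.6667)·3 + 0.3333·4 = -0.6667.
u_3 = w_3 − 1.6667·q_1 + 0.6667·q_2 = (1.5556, 3.1111, 3.1111).
‖u_3‖ = 4.6667, so q_3 = (0.3333, 0.6667, 0.6667).

q_3 = (0.3333, 0.6667, 0.6667)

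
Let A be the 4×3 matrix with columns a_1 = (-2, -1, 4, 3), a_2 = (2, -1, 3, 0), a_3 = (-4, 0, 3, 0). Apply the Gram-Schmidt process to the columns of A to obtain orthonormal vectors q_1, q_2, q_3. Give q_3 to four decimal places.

q_1 = a_1/‖a_1‖ = (-2, -1, 4, 3)/5.4772 = (-0.3651, -0.1826, 0.7303, 0.5477).
r_{12} = q_1·a_2 = 1.6432.
u_2 = a_2 − 1.6432·q_1 = (2.6000, -0.7000, 1.8000, -0.9000).
‖u_2‖ = 3.3615, so q_2 = (0.7735, -0.2082, 0.5355, -0.2677).
r_{13} = q_1·a_3 = 3.6515; r_{23} = q_2·a_3 = -1.4874.
u_3 = a_3 − 3.6515·q_1 + 1.4874·q_2 = (-1.5162, 0.3569, 1.1298, -2.3982).
‖u_3‖ = 3.0748, so q_3 = (-0.4931, 0.1161, 0.3674, -0.7800).

q_3 = (-0.4931, 0.1161, 0.3674, -0.7800)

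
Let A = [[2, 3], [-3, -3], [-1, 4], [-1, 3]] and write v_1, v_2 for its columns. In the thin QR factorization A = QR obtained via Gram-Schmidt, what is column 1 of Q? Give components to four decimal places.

e_1 = (0.5164, -0.7746, -0.2582, -0.2582)

e_1 = v_1/‖v_1‖ = (2, -3, -1, -1)/3.8730 = (0.5164, -0.7746, -0.2582, -0.2582).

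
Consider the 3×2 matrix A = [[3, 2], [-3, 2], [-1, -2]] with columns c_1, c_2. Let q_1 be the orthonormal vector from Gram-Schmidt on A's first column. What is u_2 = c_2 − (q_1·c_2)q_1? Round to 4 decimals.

u_2 = (1.6842, 2.3158, -1.8947)

c_1 = (3, -3, -1); ‖c_1‖ = 4.3589, so q_1 = (0.6882, -0.6882, -0.2294).
q_1·c_2 = 0.6882·2 + (-0.6882)·2 + (-0.2294)·(-2) = 0.4588.
u_2 = c_2 − 0.4588·q_1 = (1.6842, 2.3158, -1.8947).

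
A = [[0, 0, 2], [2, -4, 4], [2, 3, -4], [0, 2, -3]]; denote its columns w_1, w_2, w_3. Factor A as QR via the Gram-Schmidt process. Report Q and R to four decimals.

Q = [[0.0000, 0.0000, 0.9493], [0.7071, -0.6556, -0.0833], [0.7071, 0.6556, 0.0833], [0.0000, 0.3746, -0.2915]], R = [[2.8284, -0.7071, 0.0000], [0.0000, 5.3385, -6.3688], [0.0000, 0.0000, 2.1068]]

e_1 = w_1/‖w_1‖ = (0, 2, 2, 0)/2.8284 = (0.0000, 0.7071, 0.7071, 0.0000).
r_{12} = e_1·w_2 = -0.7071.
u_2 = w_2 + 0.7071·e_1 = (0.0000, -3.5000, 3.5000, 2.0000).
‖u_2‖ = 5.3385, so e_2 = (0.0000, -0.6556, 0.6556, 0.3746).
r_{13} = e_1·w_3 = 0.0000; r_{23} = e_2·w_3 = -6.3688.
u_3 = w_3 + 0.0000·e_1 + 6.3688·e_2 = (2.0000, -0.1754, 0.1754, -0.6140).
‖u_3‖ = 2.1068, so e_3 = (0.9493, -0.0833, 0.0833, -0.2915).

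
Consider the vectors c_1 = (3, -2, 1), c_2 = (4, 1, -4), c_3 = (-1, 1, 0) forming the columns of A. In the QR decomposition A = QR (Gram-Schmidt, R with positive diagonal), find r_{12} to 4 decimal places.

e_1 = c_1/‖c_1‖ = (3, -2, 1)/3.7417 = (0.8018, -0.5345, 0.2673).
r_{12} = e_1·c_2 = 1.6036.

r_{12} = 1.6036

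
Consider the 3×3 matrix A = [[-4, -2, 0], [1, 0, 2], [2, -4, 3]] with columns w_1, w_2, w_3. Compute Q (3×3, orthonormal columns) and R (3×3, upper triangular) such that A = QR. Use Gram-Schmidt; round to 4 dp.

Q = [[-0.8729, -0.4472, 0.1952], [0.2182, 0.0000, 0.9759], [0.4364, -0.8944, -0.0976]], R = [[4.5826, 0.0000, 1.7457], [0.0000, 4.4721, -2.6833], [0.0000, 0.0000, 1.6590]]

q_1 = w_1/‖w_1‖ = (-4, 1, 2)/4.5826 = (-0.8729, 0.2182, 0.4364).
r_{12} = q_1·w_2 = 0.0000.
u_2 = w_2 + 0.0000·q_1 = (-2.0000, 0.0000, -4.0000).
‖u_2‖ = 4.4721, so q_2 = (-0.4472, 0.0000, -0.8944).
r_{13} = q_1·w_3 = 1.7457; r_{23} = q_2·w_3 = -2.6833.
u_3 = w_3 − 1.7457·q_1 + 2.6833·q_2 = (0.3238, 1.6190, -0.1619).
‖u_3‖ = 1.6590, so q_3 = (0.1952, 0.9759, -0.0976).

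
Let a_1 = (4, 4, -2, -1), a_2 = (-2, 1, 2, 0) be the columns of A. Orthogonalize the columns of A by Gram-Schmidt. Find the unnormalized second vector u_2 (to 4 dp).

u_2 = (-1.1351, 1.8649, 1.5676, -0.2162)

a_1 = (4, 4, -2, -1); ‖a_1‖ = 6.0828, so q_1 = (0.6576, 0.6576, -0.3288, -0.1644).
q_1·a_2 = 0.6576·(-2) + 0.6576·1 + (-0.3288)·2 + (-0.1644)·0 = -1.3152.
u_2 = a_2 + 1.3152·q_1 = (-1.1351, 1.8649, 1.5676, -0.2162).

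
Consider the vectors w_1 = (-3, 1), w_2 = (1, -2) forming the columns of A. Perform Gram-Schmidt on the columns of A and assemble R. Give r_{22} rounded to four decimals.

r_{22} = 1.5811

w_1 = (-3, 1); ‖w_1‖ = 3.1623, so e_1 = (-0.9487, 0.3162).
e_1·w_2 = (-0.9487)·1 + 0.3162·(-2) = -1.5811.
u_2 = w_2 + 1.5811·e_1 = (-0.5000, -1.5000).
r_{22} = ‖u_2‖ = 1.5811.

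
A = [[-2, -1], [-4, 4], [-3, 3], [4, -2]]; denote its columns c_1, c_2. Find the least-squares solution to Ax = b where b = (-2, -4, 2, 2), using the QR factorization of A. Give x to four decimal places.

x = (0.7404, 0.3650)

c_1 = (-2, -4, -3, 4); ‖c_1‖ = 6.7082, so e_1 = (-0.2981, -0.5963, -0.4472, 0.5963).
e_1·c_2 = (-0.2981)·(-1) + (-0.5963)·4 + (-0.4472)·3 + 0.5963·(-2) = -4.6212.
u_2 = c_2 + 4.6212·e_1 = (-2.3778, 1.2444, 0.9333, 0.7556).
‖u_2‖ = 2.9401, so e_2 = (-0.8087, 0.4233, 0.3174, 0.2570).
Qᵀb = (3.2796, 1.0733).
Back-substitute: x_2 = 1.0733/2.9401 = 0.3650.
x_1 = (3.2796 + 4.6212·0.3650)/6.7082 = 0.7404.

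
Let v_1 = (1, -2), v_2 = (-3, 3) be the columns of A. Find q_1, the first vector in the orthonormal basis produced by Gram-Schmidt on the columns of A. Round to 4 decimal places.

q_1 = (0.4472, -0.8944)

v_1 = (1, -2); ‖v_1‖ = 2.2361, so q_1 = (0.4472, -0.8944).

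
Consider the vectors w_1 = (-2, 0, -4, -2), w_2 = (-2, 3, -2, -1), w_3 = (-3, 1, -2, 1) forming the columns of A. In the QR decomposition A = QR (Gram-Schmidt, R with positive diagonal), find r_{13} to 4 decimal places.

r_{13} = 2.4495

w_1 = (-2, 0, -4, -2); ‖w_1‖ = 4.8990, so q_1 = (-0.4082, 0.0000, -0.8165, -0.4082).
r_{13} = q_1·w_3 = 2.4495.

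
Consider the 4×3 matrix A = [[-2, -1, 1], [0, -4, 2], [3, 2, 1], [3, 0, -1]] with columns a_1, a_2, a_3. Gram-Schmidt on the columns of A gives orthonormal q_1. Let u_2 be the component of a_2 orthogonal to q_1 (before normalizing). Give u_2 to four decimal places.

u_2 = (-0.2727, -4.0000, 0.9091, -1.0909)

a_1 = (-2, 0, 3, 3); ‖a_1‖ = 4.6904, so q_1 = (-0.4264, 0.0000, 0.6396, 0.6396).
q_1·a_2 = (-0.4264)·(-1) + 0.0000·(-4) + 0.6396·2 + 0.6396·0 = 1.7056.
u_2 = a_2 − 1.7056·q_1 = (-0.2727, -4.0000, 0.9091, -1.0909).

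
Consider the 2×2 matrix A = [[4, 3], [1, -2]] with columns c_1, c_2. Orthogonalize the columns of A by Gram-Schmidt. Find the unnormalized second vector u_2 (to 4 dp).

q_1 = c_1/‖c_1‖ = (4, 1)/4.1231 = (0.9701, 0.2425).
r_{12} = q_1·c_2 = 2.4254.
u_2 = c_2 − 2.4254·q_1 = (0.6471, -2.5882).

u_2 = (0.6471, -2.5882)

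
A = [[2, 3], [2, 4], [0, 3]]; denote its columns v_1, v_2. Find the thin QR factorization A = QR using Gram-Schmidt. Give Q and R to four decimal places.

Q = [[0.7071, -0.1622], [0.7071, 0.1622], [0.0000, 0.9733]], R = [[2.8284, 4.9497], [0.0000, 3.0822]]

v_1 = (2, 2, 0); ‖v_1‖ = 2.8284, so e_1 = (0.7071, 0.7071, 0.0000).
e_1·v_2 = 0.7071·3 + 0.7071·4 + 0.0000·3 = 4.9497.
u_2 = v_2 − 4.9497·e_1 = (-0.5000, 0.5000, 3.0000).
‖u_2‖ = 3.0822, so e_2 = (-0.1622, 0.1622, 0.9733).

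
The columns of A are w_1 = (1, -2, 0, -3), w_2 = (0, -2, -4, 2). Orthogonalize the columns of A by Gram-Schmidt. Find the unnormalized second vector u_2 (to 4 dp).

u_2 = (0.1429, -2.2857, -4.0000, 1.5714)

e_1 = w_1/‖w_1‖ = (1, -2, 0, -3)/3.7417 = (0.2673, -0.5345, 0.0000, -0.8018).
r_{12} = e_1·w_2 = -0.5345.
u_2 = w_2 + 0.5345·e_1 = (0.1429, -2.2857, -4.0000, 1.5714).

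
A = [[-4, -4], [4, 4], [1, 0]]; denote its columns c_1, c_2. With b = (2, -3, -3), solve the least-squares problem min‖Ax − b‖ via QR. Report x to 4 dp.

x = (-3.0000, 2.3750)

e_1 = c_1/‖c_1‖ = (-4, 4, 1)/5.7446 = (-0.6963, 0.6963, 0.1741).
r_{12} = e_1·c_2 = 5.5705.
u_2 = c_2 − 5.5705·e_1 = (-0.1212, 0.1212, -0.9697).
‖u_2‖ = 0.9847, so e_2 = (-0.1231, 0.1231, -0.9847).
Qᵀb = (-4.0038, 2.3387).
Back-substitute: x_2 = 2.3387/0.9847 = 2.3750.
x_1 = (-4.0038 − 5.5705·2.3750)/5.7446 = -3.0000.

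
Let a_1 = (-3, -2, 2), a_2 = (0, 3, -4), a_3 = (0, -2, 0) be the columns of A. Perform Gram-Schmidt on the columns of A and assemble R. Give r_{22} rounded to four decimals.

a_1 = (-3, -2, 2); ‖a_1‖ = 4.1231, so e_1 = (-0.7276, -0.4851, 0.4851).
e_1·a_2 = (-0.7276)·0 + (-0.4851)·3 + 0.4851·(-4) = -3.3955.
u_2 = a_2 + 3.3955·e_1 = (-2.4706, 1.3529, -2.3529).
r_{22} = ‖u_2‖ = 3.6702.

r_{22} = 3.6702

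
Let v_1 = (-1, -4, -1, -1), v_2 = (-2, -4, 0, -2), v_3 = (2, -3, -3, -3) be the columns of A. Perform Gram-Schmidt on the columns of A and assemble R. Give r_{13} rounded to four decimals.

e_1 = v_1/‖v_1‖ = (-1, -4, -1, -1)/4.3589 = (-0.2294, -0.9177, -0.2294, -0.2294).
r_{13} = e_1·v_3 = 3.6707.

r_{13} = 3.6707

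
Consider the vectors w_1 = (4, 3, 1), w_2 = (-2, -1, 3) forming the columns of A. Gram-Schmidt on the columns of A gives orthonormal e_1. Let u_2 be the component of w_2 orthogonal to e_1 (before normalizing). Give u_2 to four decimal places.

w_1 = (4, 3, 1); ‖w_1‖ = 5.0990, so e_1 = (0.7845, 0.5883, 0.1961).
e_1·w_2 = 0.7845·(-2) + 0.5883·(-1) + 0.1961·3 = -1.5689.
u_2 = w_2 + 1.5689·e_1 = (-0.7692, -0.0769, 3.3077).

u_2 = (-0.7692, -0.0769, 3.3077)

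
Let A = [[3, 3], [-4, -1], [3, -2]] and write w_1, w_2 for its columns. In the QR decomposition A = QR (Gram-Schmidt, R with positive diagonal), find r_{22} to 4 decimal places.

r_{22} = 3.5438

q_1 = w_1/‖w_1‖ = (3, -4, 3)/5.8310 = (0.5145, -0.6860, 0.5145).
r_{12} = q_1·w_2 = 1.2005.
u_2 = w_2 − 1.2005·q_1 = (2.3824, -0.1765, -2.6176).
r_{22} = ‖u_2‖ = 3.5438.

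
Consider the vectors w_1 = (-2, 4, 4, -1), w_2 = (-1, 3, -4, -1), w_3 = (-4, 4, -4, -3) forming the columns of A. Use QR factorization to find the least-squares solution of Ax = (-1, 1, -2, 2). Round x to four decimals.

e_1 = w_1/‖w_1‖ = (-2, 4, 4, -1)/6.0828 = (-0.3288, 0.6576, 0.6576, -0.1644).
r_{12} = e_1·w_2 = -0.1644.
u_2 = w_2 + 0.1644·e_1 = (-1.0541, 3.1081, -3.8919, -1.0270).
‖u_2‖ = 5.1936, so e_2 = (-0.2030, 0.5985, -0.7494, -0.1978).
r_{13} = e_1·w_3 = 1.8084; r_{23} = e_2·w_3 = 6.7964.
u_3 = w_3 − 1.8084·e_1 − 6.7964·e_2 = (-2.0261, -1.2565, -0.0962, -1.3587).
‖u_3‖ = 2.7457, so e_3 = (-0.7379, -0.4576, -0.0350, -0.4948).
Qᵀb = (-0.6576, 1.9046, -0.6394).
Back-substitute: x_3 = -0.6394/2.7457 = -0.2329.
x_2 = (1.9046 − 6.7964·(-0.2329))/5.1936 = 0.6715.
x_1 = (-0.6576 + 0.1644·0.6715 − 1.8084·(-0.2329))/6.0828 = -0.0207.

x = (-0.0207, 0.6715, -0.2329)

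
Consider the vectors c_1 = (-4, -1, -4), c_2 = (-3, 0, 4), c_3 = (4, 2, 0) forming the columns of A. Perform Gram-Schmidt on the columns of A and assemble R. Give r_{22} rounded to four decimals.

r_{22} = 4.9513

c_1 = (-4, -1, -4); ‖c_1‖ = 5.7446, so q_1 = (-0.6963, -0.1741, -0.6963).
q_1·c_2 = (-0.6963)·(-3) + (-0.1741)·0 + (-0.6963)·4 = -0.6963.
u_2 = c_2 + 0.6963·q_1 = (-3.4848, -0.1212, 3.5152).
r_{22} = ‖u_2‖ = 4.9513.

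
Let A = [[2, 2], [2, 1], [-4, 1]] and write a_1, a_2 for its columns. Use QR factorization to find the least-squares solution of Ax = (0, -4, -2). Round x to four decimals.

x = (0.0857, -1.0286)

a_1 = (2, 2, -4); ‖a_1‖ = 4.8990, so e_1 = (0.4082, 0.4082, -0.8165).
e_1·a_2 = 0.4082·2 + 0.4082·1 + (-0.8165)·1 = 0.4082.
u_2 = a_2 − 0.4082·e_1 = (1.8333, 0.8333, 1.3333).
‖u_2‖ = 2.4152, so e_2 = (0.7591, 0.3450, 0.5521).
Qᵀb = (0.0000, -2.4842).
Back-substitute: x_2 = -2.4842/2.4152 = -1.0286.
x_1 = (0.0000 − 0.4082·(-1.0286))/4.8990 = 0.0857.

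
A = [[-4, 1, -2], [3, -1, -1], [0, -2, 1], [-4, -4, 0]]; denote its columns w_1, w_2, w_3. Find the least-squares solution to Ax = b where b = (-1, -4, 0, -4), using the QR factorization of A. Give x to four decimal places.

x = (-0.3075, 1.2457, 1.8790)

w_1 = (-4, 3, 0, -4); ‖w_1‖ = 6.4031, so e_1 = (-0.6247, 0.4685, 0.0000, -0.6247).
e_1·w_2 = (-0.6247)·1 + 0.4685·(-1) + 0.0000·(-2) + (-0.6247)·(-4) = 1.4056.
u_2 = w_2 − 1.4056·e_1 = (1.8780, -1.6585, -2.0000, -3.1220).
‖u_2‖ = 4.4749, so e_2 = (0.4197, -0.3706, -0.4469, -0.6977).
e_1·w_3 = (-0.6247)·(-2) + 0.4685·(-1) + 0.0000·1 + (-0.6247)·0 = 0.7809; e_2·w_3 = 0.4197·(-2) + (-0.3706)·(-1) + (-0.4469)·1 + (-0.6977)·0 = -0.9157.
u_3 = w_3 − 0.7809·e_1 + 0.9157·e_2 = (-1.1279, -1.7052, 0.5907, -0.1510).
‖u_3‖ = 2.1335, so e_3 = (-0.5287, -0.7993, 0.2769, -0.0708).
Qᵀb = (1.2494, 3.8535, 4.0089).
Back-substitute: x_3 = 4.0089/2.1335 = 1.8790.
x_2 = (3.8535 + 0.9157·1.8790)/4.4749 = 1.2457.
x_1 = (1.2494 − 1.4056·1.2457 − 0.7809·1.8790)/6.4031 = -0.3075.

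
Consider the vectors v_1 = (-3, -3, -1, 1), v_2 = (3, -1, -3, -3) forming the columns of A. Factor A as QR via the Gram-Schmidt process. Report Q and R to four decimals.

v_1 = (-3, -3, -1, 1); ‖v_1‖ = 4.4721, so q_1 = (-0.6708, -0.6708, -0.2236, 0.2236).
q_1·v_2 = (-0.6708)·3 + (-0.6708)·(-1) + (-0.2236)·(-3) + 0.2236·(-3) = -1.3416.
u_2 = v_2 + 1.3416·q_1 = (2.1000, -1.9000, -3.3000, -2.7000).
‖u_2‖ = 5.1186, so q_2 = (0.4103, -0.3712, -0.6447, -0.5275).

Q = [[-0.6708, 0.4103], [-0.6708, -0.3712], [-0.2236, -0.6447], [0.2236, -0.5275]], R = [[4.4721, -1.3416], [0.0000, 5.1186]]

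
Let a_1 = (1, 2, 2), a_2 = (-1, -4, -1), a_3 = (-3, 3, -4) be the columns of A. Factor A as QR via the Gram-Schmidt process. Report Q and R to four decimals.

Q = [[0.3333, 0.1041, -0.9370], [0.6667, -0.7288, 0.1562], [0.6667, 0.6768, 0.3123]], R = [[3.0000, -3.6667, -1.6667], [0.0000, 2.1344, -5.2058], [0.0000, 0.0000, 2.0303]]

q_1 = a_1/‖a_1‖ = (1, 2, 2)/3.0000 = (0.3333, 0.6667, 0.6667).
r_{12} = q_1·a_2 = -3.6667.
u_2 = a_2 + 3.6667·q_1 = (0.2222, -1.5556, 1.4444).
‖u_2‖ = 2.1344, so q_2 = (0.1041, -0.7288, 0.6768).
r_{13} = q_1·a_3 = -1.6667; r_{23} = q_2·a_3 = -5.2058.
u_3 = a_3 + 1.6667·q_1 + 5.2058·q_2 = (-1.9024, 0.3171, 0.6341).
‖u_3‖ = 2.0303, so q_3 = (-0.9370, 0.1562, 0.3123).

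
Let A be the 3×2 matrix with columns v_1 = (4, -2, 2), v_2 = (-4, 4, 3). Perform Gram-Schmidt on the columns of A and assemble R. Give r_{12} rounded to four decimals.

r_{12} = -3.6742

v_1 = (4, -2, 2); ‖v_1‖ = 4.8990, so q_1 = (0.8165, -0.4082, 0.4082).
r_{12} = q_1·v_2 = -3.6742.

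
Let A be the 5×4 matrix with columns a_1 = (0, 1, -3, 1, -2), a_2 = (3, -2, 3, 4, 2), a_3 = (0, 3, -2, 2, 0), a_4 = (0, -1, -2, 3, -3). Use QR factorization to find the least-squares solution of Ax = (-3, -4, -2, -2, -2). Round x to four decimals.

e_1 = a_1/‖a_1‖ = (0, 1, -3, 1, -2)/3.8730 = (0.0000, 0.2582, -0.7746, 0.2582, -0.5164).
r_{12} = e_1·a_2 = -2.8402.
u_2 = a_2 + 2.8402·e_1 = (3.0000, -1.2667, 0.8000, 4.7333, 0.5333).
‖u_2‖ = 5.8252, so e_2 = (0.5150, -0.2174, 0.1373, 0.8126, 0.0916).
r_{13} = e_1·a_3 = 2.8402; r_{23} = e_2·a_3 = 0.6981.
u_3 = a_3 − 2.8402·e_1 − 0.6981·e_2 = (-0.3595, 2.4185, 0.1041, 0.6994, 1.4028).
‖u_3‖ = 2.9062, so e_3 = (-0.1237, 0.8322, 0.0358, 0.2407, 0.4827).
r_{14} = e_1·a_4 = 3.6148; r_{24} = e_2·a_4 = 2.1058; r_{34} = e_3·a_4 = -1.6299.
u_4 = a_4 − 3.6148·e_1 − 2.1058·e_2 + 1.6299·e_3 = (-1.2861, -0.1191, 0.5692, 0.7478, -0.5394).
‖u_4‖ = 1.6860, so e_4 = (-0.7628, -0.0706, 0.3376, 0.4436, -0.3199).
Qᵀb = (1.0328, -2.7581, -4.4759, 1.6486).
Back-substitute: x_4 = 1.6486/1.6860 = 0.9778.
x_3 = (-4.4759 + 1.6299·0.9778)/2.9062 = -0.9917.
x_2 = (-2.7581 − 0.6981·(-0.9917) − 2.1058·0.9778)/5.8252 = -0.7081.
x_1 = (1.0328 + 2.8402·(-0.7081) − 2.8402·(-0.9917) − 3.6148·0.9778)/3.8730 = -0.4380.

x = (-0.4380, -0.7081, -0.9917, 0.9778)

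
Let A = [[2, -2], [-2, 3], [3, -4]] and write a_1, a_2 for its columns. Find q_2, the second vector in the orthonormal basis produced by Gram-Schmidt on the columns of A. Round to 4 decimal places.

q_1 = a_1/‖a_1‖ = (2, -2, 3)/4.1231 = (0.4851, -0.4851, 0.7276).
r_{12} = q_1·a_2 = -5.3358.
u_2 = a_2 + 5.3358·q_1 = (0.5882, 0.4118, -0.1176).
‖u_2‖ = 0.7276, so q_2 = (0.8085, 0.5659, -0.1617).

q_2 = (0.8085, 0.5659, -0.1617)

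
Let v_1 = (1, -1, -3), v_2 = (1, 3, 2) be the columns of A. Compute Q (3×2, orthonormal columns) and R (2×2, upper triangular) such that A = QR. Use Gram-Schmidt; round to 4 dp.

v_1 = (1, -1, -3); ‖v_1‖ = 3.3166, so q_1 = (0.3015, -0.3015, -0.9045).
q_1·v_2 = 0.3015·1 + (-0.3015)·3 + (-0.9045)·2 = -2.4121.
u_2 = v_2 + 2.4121·q_1 = (1.7273, 2.2727, -0.1818).
‖u_2‖ = 2.8604, so q_2 = (0.6039, 0.7946, -0.0636).

Q = [[0.3015, 0.6039], [-0.3015, 0.7946], [-0.9045, -0.0636]], R = [[3.3166, -2.4121], [0.0000, 2.8604]]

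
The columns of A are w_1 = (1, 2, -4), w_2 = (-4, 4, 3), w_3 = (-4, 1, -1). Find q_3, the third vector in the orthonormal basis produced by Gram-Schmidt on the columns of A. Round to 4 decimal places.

q_1 = w_1/‖w_1‖ = (1, 2, -4)/4.5826 = (0.2182, 0.4364, -0.8729).
r_{12} = q_1·w_2 = -1.7457.
u_2 = w_2 + 1.7457·q_1 = (-3.6190, 4.7619, 1.4762).
‖u_2‖ = 6.1606, so q_2 = (-0.5875, 0.7730, 0.2396).
r_{13} = q_1·w_3 = 0.4364; r_{23} = q_2·w_3 = 2.8832.
u_3 = w_3 − 0.4364·q_1 − 2.8832·q_2 = (-2.4015, -1.4191, -1.3099).
‖u_3‖ = 3.0817, so q_3 = (-0.7793, -0.4605, -0.4251).

q_3 = (-0.7793, -0.4605, -0.4251)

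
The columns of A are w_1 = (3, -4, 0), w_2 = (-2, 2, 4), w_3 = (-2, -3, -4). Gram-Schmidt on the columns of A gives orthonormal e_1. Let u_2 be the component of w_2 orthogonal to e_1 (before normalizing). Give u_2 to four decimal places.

e_1 = w_1/‖w_1‖ = (3, -4, 0)/5.0000 = (0.6000, -0.8000, 0.0000).
r_{12} = e_1·w_2 = -2.8000.
u_2 = w_2 + 2.8000·e_1 = (-0.3200, -0.2400, 4.0000).

u_2 = (-0.3200, -0.2400, 4.0000)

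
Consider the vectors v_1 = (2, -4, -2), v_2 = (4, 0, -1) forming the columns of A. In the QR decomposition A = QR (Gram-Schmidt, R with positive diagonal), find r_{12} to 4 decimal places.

r_{12} = 2.0412

e_1 = v_1/‖v_1‖ = (2, -4, -2)/4.8990 = (0.4082, -0.8165, -0.4082).
r_{12} = e_1·v_2 = 2.0412.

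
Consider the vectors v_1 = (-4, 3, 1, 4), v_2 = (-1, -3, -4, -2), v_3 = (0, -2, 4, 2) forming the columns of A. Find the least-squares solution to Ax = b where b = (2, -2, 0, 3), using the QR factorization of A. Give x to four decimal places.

v_1 = (-4, 3, 1, 4); ‖v_1‖ = 6.4807, so q_1 = (-0.6172, 0.4629, 0.1543, 0.6172).
q_1·v_2 = (-0.6172)·(-1) + 0.4629·(-3) + 0.1543·(-4) + 0.6172·(-2) = -2.6232.
u_2 = v_2 + 2.6232·q_1 = (-2.6190, -1.7857, -3.5952, -0.3810).
‖u_2‖ = 4.8082, so q_2 = (-0.5447, -0.3714, -0.7477, -0.0792).
q_1·v_3 = (-0.6172)·0 + 0.4629·(-2) + 0.1543·4 + 0.6172·2 = 0.9258; q_2·v_3 = (-0.5447)·0 + (-0.3714)·(-2) + (-0.7477)·4 + (-0.0792)·2 = -2.4066.
u_3 = v_3 − 0.9258·q_1 + 2.4066·q_2 = (-0.7394, -3.3223, 2.0577, 1.2379).
‖u_3‖ = 4.1655, so q_3 = (-0.1775, -0.7976, 0.4940, 0.2972).
Qᵀb = (-0.3086, -0.5843, 2.1317).
Back-substitute: x_3 = 2.1317/4.1655 = 0.5118.
x_2 = (-0.5843 + 2.4066·0.5118)/4.8082 = 0.1346.
x_1 = (-0.3086 + 2.6232·0.1346 − 0.9258·0.5118)/6.4807 = -0.0662.

x = (-0.0662, 0.1346, 0.5118)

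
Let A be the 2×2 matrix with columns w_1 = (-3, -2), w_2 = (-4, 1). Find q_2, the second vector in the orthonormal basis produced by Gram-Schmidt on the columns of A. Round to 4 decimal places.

q_2 = (-0.5547, 0.8321)

q_1 = w_1/‖w_1‖ = (-3, -2)/3.6056 = (-0.8321, -0.5547).
r_{12} = q_1·w_2 = 2.7735.
u_2 = w_2 − 2.7735·q_1 = (-1.6923, 2.5385).
‖u_2‖ = 3.0509, so q_2 = (-0.5547, 0.8321).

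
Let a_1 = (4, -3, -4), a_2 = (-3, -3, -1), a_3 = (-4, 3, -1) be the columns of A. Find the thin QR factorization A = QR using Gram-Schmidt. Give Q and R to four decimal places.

Q = [[0.6247, -0.7111, -0.3227], [-0.4685, -0.6719, 0.5736], [-0.6247, -0.2072, -0.7529]], R = [[6.4031, 0.1562, -3.2796], [0.0000, 4.3561, 1.0358], [0.0000, 0.0000, 3.7644]]

e_1 = a_1/‖a_1‖ = (4, -3, -4)/6.4031 = (0.6247, -0.4685, -0.6247).
r_{12} = e_1·a_2 = 0.1562.
u_2 = a_2 − 0.1562·e_1 = (-3.0976, -2.9268, -0.9024).
‖u_2‖ = 4.3561, so e_2 = (-0.7111, -0.6719, -0.2072).
r_{13} = e_1·a_3 = -3.2796; r_{23} = e_2·a_3 = 1.0358.
u_3 = a_3 + 3.2796·e_1 − 1.0358·e_2 = (-1.2147, 2.1594, -2.8342).
‖u_3‖ = 3.7644, so e_3 = (-0.3227, 0.5736, -0.7529).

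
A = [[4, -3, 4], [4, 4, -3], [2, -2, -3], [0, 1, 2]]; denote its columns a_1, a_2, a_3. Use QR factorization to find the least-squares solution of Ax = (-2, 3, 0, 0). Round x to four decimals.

x = (0.0975, 0.4696, -0.2445)

q_1 = a_1/‖a_1‖ = (4, 4, 2, 0)/6.0000 = (0.6667, 0.6667, 0.3333, 0.0000).
r_{12} = q_1·a_2 = 0.0000.
u_2 = a_2 + 0.0000·q_1 = (-3.0000, 4.0000, -2.0000, 1.0000).
‖u_2‖ = 5.4772, so q_2 = (-0.5477, 0.7303, -0.3651, 0.1826).
r_{13} = q_1·a_3 = -0.3333; r_{23} = q_2·a_3 = -2.9212.
u_3 = a_3 + 0.3333·q_1 + 2.9212·q_2 = (2.6222, -0.6444, -3.9556, 2.5333).
‖u_3‖ = 5.4181, so q_3 = (0.4840, -0.1189, -0.7301, 0.4676).
Qᵀb = (0.6667, 3.2863, -1.3248).
Back-substitute: x_3 = -1.3248/5.4181 = -0.2445.
x_2 = (3.2863 + 2.9212·(-0.2445))/5.4772 = 0.4696.
x_1 = (0.6667 + 0.0000·0.4696 + 0.3333·(-0.2445))/6.0000 = 0.0975.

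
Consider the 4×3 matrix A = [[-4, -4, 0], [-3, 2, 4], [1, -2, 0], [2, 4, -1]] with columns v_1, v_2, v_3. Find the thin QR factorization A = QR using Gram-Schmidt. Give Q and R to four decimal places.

v_1 = (-4, -3, 1, 2); ‖v_1‖ = 5.4772, so e_1 = (-0.7303, -0.5477, 0.1826, 0.3651).
e_1·v_2 = (-0.7303)·(-4) + (-0.5477)·2 + 0.1826·(-2) + 0.3651·4 = 2.9212.
u_2 = v_2 − 2.9212·e_1 = (-1.8667, 3.6000, -2.5333, 2.9333).
‖u_2‖ = 5.6095, so e_2 = (-0.3328, 0.6418, -0.4516, 0.5229).
e_1·v_3 = (-0.7303)·0 + (-0.5477)·4 + 0.1826·0 + 0.3651·(-1) = -2.5560; e_2·v_3 = (-0.3328)·0 + 0.6418·4 + (-0.4516)·0 + 0.5229·(-1) = 2.0441.
u_3 = v_3 + 2.5560·e_1 − 2.0441·e_2 = (-1.1864, 1.2881, 1.3898, -1.1356).
‖u_3‖ = 2.5076, so e_3 = (-0.4731, 0.5137, 0.5542, -0.4529).

Q = [[-0.7303, -0.3328, -0.4731], [-0.5477, 0.6418, 0.5137], [0.1826, -0.4516, 0.5542], [0.3651, 0.5229, -0.4529]], R = [[5.4772, 2.9212, -2.5560], [0.0000, 5.6095, 2.0441], [0.0000, 0.0000, 2.5076]]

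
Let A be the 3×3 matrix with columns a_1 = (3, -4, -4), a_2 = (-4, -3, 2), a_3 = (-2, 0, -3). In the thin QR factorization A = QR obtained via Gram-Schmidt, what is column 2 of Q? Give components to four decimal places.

a_1 = (3, -4, -4); ‖a_1‖ = 6.4031, so q_1 = (0.4685, -0.6247, -0.6247).
q_1·a_2 = 0.4685·(-4) + (-0.6247)·(-3) + (-0.6247)·2 = -1.2494.
u_2 = a_2 + 1.2494·q_1 = (-3.4146, -3.7805, 1.2195).
‖u_2‖ = 5.2382, so q_2 = (-0.6519, -0.7217, 0.2328).

q_2 = (-0.6519, -0.7217, 0.2328)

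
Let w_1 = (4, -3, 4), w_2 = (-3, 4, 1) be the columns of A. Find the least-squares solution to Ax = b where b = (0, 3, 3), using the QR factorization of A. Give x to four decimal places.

x = (0.5676, 1.0135)

w_1 = (4, -3, 4); ‖w_1‖ = 6.4031, so q_1 = (0.6247, -0.4685, 0.6247).
q_1·w_2 = 0.6247·(-3) + (-0.4685)·4 + 0.6247·1 = -3.1235.
u_2 = w_2 + 3.1235·q_1 = (-1.0488, 2.5366, 2.9512).
‖u_2‖ = 4.0304, so q_2 = (-0.2602, 0.6294, 0.7322).
Qᵀb = (0.4685, 4.0848).
Back-substitute: x_2 = 4.0848/4.0304 = 1.0135.
x_1 = (0.4685 + 3.1235·1.0135)/6.4031 = 0.5676.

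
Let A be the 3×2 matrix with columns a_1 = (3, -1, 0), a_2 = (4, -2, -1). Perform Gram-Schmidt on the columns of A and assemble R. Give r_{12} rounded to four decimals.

a_1 = (3, -1, 0); ‖a_1‖ = 3.1623, so e_1 = (0.9487, -0.3162, 0.0000).
r_{12} = e_1·a_2 = 4.4272.

r_{12} = 4.4272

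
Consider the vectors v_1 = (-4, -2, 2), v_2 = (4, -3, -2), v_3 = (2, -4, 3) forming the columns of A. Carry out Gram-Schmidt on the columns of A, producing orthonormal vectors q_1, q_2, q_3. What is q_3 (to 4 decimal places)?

v_1 = (-4, -2, 2); ‖v_1‖ = 4.8990, so q_1 = (-0.8165, -0.4082, 0.4082).
q_1·v_2 = (-0.8165)·4 + (-0.4082)·(-3) + 0.4082·(-2) = -2.8577.
u_2 = v_2 + 2.8577·q_1 = (1.6667, -4.1667, -0.8333).
‖u_2‖ = 4.5644, so q_2 = (0.3651, -0.9129, -0.1826).
q_1·v_3 = (-0.8165)·2 + (-0.4082)·(-4) + 0.4082·3 = 1.2247; q_2·v_3 = 0.3651·2 + (-0.9129)·(-4) + (-0.1826)·3 = 3.8341.
u_3 = v_3 − 1.2247·q_1 − 3.8341·q_2 = (1.6000, 0.0000, 3.2000).
‖u_3‖ = 3.5777, so q_3 = (0.4472, 0.0000, 0.8944).

q_3 = (0.4472, 0.0000, 0.8944)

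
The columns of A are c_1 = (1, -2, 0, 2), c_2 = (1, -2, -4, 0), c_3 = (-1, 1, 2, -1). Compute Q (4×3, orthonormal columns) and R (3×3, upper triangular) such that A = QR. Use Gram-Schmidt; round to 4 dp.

q_1 = c_1/‖c_1‖ = (1, -2, 0, 2)/3.0000 = (0.3333, -0.6667, 0.0000, 0.6667).
r_{12} = q_1·c_2 = 1.6667.
u_2 = c_2 − 1.6667·q_1 = (0.4444, -0.8889, -4.0000, -1.1111).
‖u_2‖ = 4.2687, so q_2 = (0.1041, -0.2082, -0.9370, -0.2603).
r_{13} = q_1·c_3 = -1.6667; r_{23} = q_2·c_3 = -1.9261.
u_3 = c_3 + 1.6667·q_1 + 1.9261·q_2 = (-0.2439, -0.5122, 0.1951, -0.3902).
‖u_3‖ = 0.7157, so q_3 = (-0.3408, -0.7157, 0.2726, -0.5453).

Q = [[0.3333, 0.1041, -0.3408], [-0.6667, -0.2082, -0.7157], [0.0000, -0.9370, 0.2726], [0.6667, -0.2603, -0.5453]], R = [[3.0000, 1.6667, -1.6667], [0.0000, 4.2687, -1.9261], [0.0000, 0.0000, 0.7157]]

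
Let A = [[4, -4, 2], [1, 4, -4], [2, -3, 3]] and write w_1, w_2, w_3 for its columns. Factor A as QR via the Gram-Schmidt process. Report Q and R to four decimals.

Q = [[0.8729, -0.1130, -0.4747], [0.2182, 0.9605, 0.1726], [0.4364, -0.2543, 0.8631]], R = [[4.5826, -3.9279, 2.1822], [0.0000, 5.0568, -4.8308], [0.0000, 0.0000, 0.9494]]

e_1 = w_1/‖w_1‖ = (4, 1, 2)/4.5826 = (0.8729, 0.2182, 0.4364).
r_{12} = e_1·w_2 = -3.9279.
u_2 = w_2 + 3.9279·e_1 = (-0.5714, 4.8571, -1.2857).
‖u_2‖ = 5.0568, so e_2 = (-0.1130, 0.9605, -0.2543).
r_{13} = e_1·w_3 = 2.1822; r_{23} = e_2·w_3 = -4.8308.
u_3 = w_3 − 2.1822·e_1 + 4.8308·e_2 = (-0.4507, 0.1639, 0.8194).
‖u_3‖ = 0.9494, so e_3 = (-0.4747, 0.1726, 0.8631).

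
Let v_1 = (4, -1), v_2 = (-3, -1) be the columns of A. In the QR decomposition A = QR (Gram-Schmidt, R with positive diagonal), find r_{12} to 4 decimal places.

e_1 = v_1/‖v_1‖ = (4, -1)/4.1231 = (0.9701, -0.2425).
r_{12} = e_1·v_2 = -2.6679.

r_{12} = -2.6679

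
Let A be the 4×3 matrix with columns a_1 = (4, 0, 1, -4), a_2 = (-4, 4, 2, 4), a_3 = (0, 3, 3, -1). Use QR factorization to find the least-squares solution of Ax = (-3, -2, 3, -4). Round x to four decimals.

x = (-6.5000, -5.7500, 7.0000)

a_1 = (4, 0, 1, -4); ‖a_1‖ = 5.7446, so e_1 = (0.6963, 0.0000, 0.1741, -0.6963).
e_1·a_2 = 0.6963·(-4) + 0.0000·4 + 0.1741·2 + (-0.6963)·4 = -5.2223.
u_2 = a_2 + 5.2223·e_1 = (-0.3636, 4.0000, 2.9091, 0.3636).
‖u_2‖ = 4.9727, so e_2 = (-0.0731, 0.8044, 0.5850, 0.0731).
e_1·a_3 = 0.6963·0 + 0.0000·3 + 0.1741·3 + (-0.6963)·(-1) = 1.2185; e_2·a_3 = (-0.0731)·0 + 0.8044·3 + 0.5850·3 + 0.0731·(-1) = 4.0951.
u_3 = a_3 − 1.2185·e_1 − 4.0951·e_2 = (-0.5490, -0.2941, 0.3922, -0.4510).
‖u_3‖ = 0.8632, so e_3 = (-0.6360, -0.3407, 0.4543, -0.5225).
Qᵀb = (1.2185, 0.0731, 6.0423).
Back-substitute: x_3 = 6.0423/0.8632 = 7.0000.
x_2 = (0.0731 − 4.0951·7.0000)/4.9727 = -5.7500.
x_1 = (1.2185 + 5.2223·(-5.7500) − 1.2185·7.0000)/5.7446 = -6.5000.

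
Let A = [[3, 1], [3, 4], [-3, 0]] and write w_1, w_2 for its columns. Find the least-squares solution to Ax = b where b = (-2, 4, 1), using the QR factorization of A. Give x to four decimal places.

x = (-0.6795, 1.4231)

e_1 = w_1/‖w_1‖ = (3, 3, -3)/5.1962 = (0.5774, 0.5774, -0.5774).
r_{12} = e_1·w_2 = 2.8868.
u_2 = w_2 − 2.8868·e_1 = (-0.6667, 2.3333, 1.6667).
‖u_2‖ = 2.9439, so e_2 = (-0.2265, 0.7926, 0.5661).
Qᵀb = (0.5774, 4.1894).
Back-substitute: x_2 = 4.1894/2.9439 = 1.4231.
x_1 = (0.5774 − 2.8868·1.4231)/5.1962 = -0.6795.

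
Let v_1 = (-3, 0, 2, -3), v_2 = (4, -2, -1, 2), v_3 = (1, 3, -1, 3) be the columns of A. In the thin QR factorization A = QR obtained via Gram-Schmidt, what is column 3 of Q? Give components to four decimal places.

v_1 = (-3, 0, 2, -3); ‖v_1‖ = 4.6904, so q_1 = (-0.6396, 0.0000, 0.4264, -0.6396).
q_1·v_2 = (-0.6396)·4 + 0.0000·(-2) + 0.4264·(-1) + (-0.6396)·2 = -4.2640.
u_2 = v_2 + 4.2640·q_1 = (1.2727, -2.0000, 0.8182, -0.7273).
‖u_2‖ = 2.6112, so q_2 = (0.4874, -0.7659, 0.3133, -0.2785).
q_1·v_3 = (-0.6396)·1 + 0.0000·3 + 0.4264·(-1) + (-0.6396)·3 = -2.9848; q_2·v_3 = 0.4874·1 + (-0.7659)·3 + 0.3133·(-1) + (-0.2785)·3 = -2.9593.
u_3 = v_3 + 2.9848·q_1 + 2.9593·q_2 = (0.5333, 0.7333, 1.2000, 0.2667).
‖u_3‖ = 1.5275, so q_3 = (0.3491, 0.4801, 0.7856, 0.1746).

q_3 = (0.3491, 0.4801, 0.7856, 0.1746)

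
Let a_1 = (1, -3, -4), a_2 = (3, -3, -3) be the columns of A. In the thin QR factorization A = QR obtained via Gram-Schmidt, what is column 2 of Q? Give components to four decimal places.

e_2 = (0.9435, -0.1048, 0.3145)

e_1 = a_1/‖a_1‖ = (1, -3, -4)/5.0990 = (0.1961, -0.5883, -0.7845).
r_{12} = e_1·a_2 = 4.7068.
u_2 = a_2 − 4.7068·e_1 = (2.0769, -0.2308, 0.6923).
‖u_2‖ = 2.2014, so e_2 = (0.9435, -0.1048, 0.3145).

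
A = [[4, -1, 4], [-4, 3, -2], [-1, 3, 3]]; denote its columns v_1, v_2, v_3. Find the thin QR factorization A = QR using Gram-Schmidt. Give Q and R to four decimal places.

Q = [[0.6963, 0.4590, -0.5518], [-0.6963, 0.2455, -0.6745], [-0.1741, 0.8539, 0.4905]], R = [[5.7446, -3.3075, 3.6556], [0.0000, 2.8391, 3.9065], [0.0000, 0.0000, 0.6131]]

e_1 = v_1/‖v_1‖ = (4, -4, -1)/5.7446 = (0.6963, -0.6963, -0.1741).
r_{12} = e_1·v_2 = -3.3075.
u_2 = v_2 + 3.3075·e_1 = (1.3030, 0.6970, 2.4242).
‖u_2‖ = 2.8391, so e_2 = (0.4590, 0.2455, 0.8539).
r_{13} = e_1·v_3 = 3.6556; r_{23} = e_2·v_3 = 3.9065.
u_3 = v_3 − 3.6556·e_1 − 3.9065·e_2 = (-0.3383, -0.4135, 0.3008).
‖u_3‖ = 0.6131, so e_3 = (-0.5518, -0.6745, 0.4905).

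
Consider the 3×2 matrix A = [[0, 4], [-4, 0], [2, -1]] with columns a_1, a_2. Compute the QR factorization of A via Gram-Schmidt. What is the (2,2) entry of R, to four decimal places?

a_1 = (0, -4, 2); ‖a_1‖ = 4.4721, so q_1 = (0.0000, -0.8944, 0.4472).
q_1·a_2 = 0.0000·4 + (-0.8944)·0 + 0.4472·(-1) = -0.4472.
u_2 = a_2 + 0.4472·q_1 = (4.0000, -0.4000, -0.8000).
r_{22} = ‖u_2‖ = 4.0988.

r_{22} = 4.0988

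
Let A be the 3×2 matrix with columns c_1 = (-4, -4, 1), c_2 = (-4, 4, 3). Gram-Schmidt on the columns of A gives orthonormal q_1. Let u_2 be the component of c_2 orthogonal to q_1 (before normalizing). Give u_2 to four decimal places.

c_1 = (-4, -4, 1); ‖c_1‖ = 5.7446, so q_1 = (-0.6963, -0.6963, 0.1741).
q_1·c_2 = (-0.6963)·(-4) + (-0.6963)·4 + 0.1741·3 = 0.5222.
u_2 = c_2 − 0.5222·q_1 = (-3.6364, 4.3636, 2.9091).

u_2 = (-3.6364, 4.3636, 2.9091)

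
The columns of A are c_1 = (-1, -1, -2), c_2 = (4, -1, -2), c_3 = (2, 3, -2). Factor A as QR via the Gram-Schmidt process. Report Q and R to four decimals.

Q = [[-0.4082, 0.9129, 0.0000], [-0.4082, -0.1826, 0.8944], [-0.8165, -0.3651, -0.4472]], R = [[2.4495, 0.4082, -0.4082], [0.0000, 4.5644, 2.0083], [0.0000, 0.0000, 3.5777]]

q_1 = c_1/‖c_1‖ = (-1, -1, -2)/2.4495 = (-0.4082, -0.4082, -0.8165).
r_{12} = q_1·c_2 = 0.4082.
u_2 = c_2 − 0.4082·q_1 = (4.1667, -0.8333, -1.6667).
‖u_2‖ = 4.5644, so q_2 = (0.9129, -0.1826, -0.3651).
r_{13} = q_1·c_3 = -0.4082; r_{23} = q_2·c_3 = 2.0083.
u_3 = c_3 + 0.4082·q_1 − 2.0083·q_2 = (0.0000, 3.2000, -1.6000).
‖u_3‖ = 3.5777, so q_3 = (0.0000, 0.8944, -0.4472).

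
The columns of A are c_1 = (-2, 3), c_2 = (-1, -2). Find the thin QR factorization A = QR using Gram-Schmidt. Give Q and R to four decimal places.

c_1 = (-2, 3); ‖c_1‖ = 3.6056, so q_1 = (-0.5547, 0.8321).
q_1·c_2 = (-0.5547)·(-1) + 0.8321·(-2) = -1.1094.
u_2 = c_2 + 1.1094·q_1 = (-1.6154, -1.0769).
‖u_2‖ = 1.9415, so q_2 = (-0.8321, -0.5547).

Q = [[-0.5547, -0.8321], [0.8321, -0.5547]], R = [[3.6056, -1.1094], [0.0000, 1.9415]]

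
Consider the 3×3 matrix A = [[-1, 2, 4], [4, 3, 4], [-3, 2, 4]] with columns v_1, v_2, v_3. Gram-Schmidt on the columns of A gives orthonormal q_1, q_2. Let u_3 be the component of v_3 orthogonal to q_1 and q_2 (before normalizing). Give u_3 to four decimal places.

u_3 = (0.3192, -0.0751, -0.2066)

q_1 = v_1/‖v_1‖ = (-1, 4, -3)/5.0990 = (-0.1961, 0.7845, -0.5883).
r_{12} = q_1·v_2 = 0.7845.
u_2 = v_2 − 0.7845·q_1 = (2.1538, 2.3846, 2.4615).
‖u_2‖ = 4.0478, so q_2 = (0.5321, 0.5891, 0.6081).
r_{13} = q_1·v_3 = 0.0000; r_{23} = q_2·v_3 = 6.9174.
u_3 = v_3 + 0.0000·q_1 − 6.9174·q_2 = (0.3192, -0.0751, -0.2066).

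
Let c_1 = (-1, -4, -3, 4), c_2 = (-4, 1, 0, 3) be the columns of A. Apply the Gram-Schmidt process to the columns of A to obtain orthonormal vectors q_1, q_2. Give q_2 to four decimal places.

c_1 = (-1, -4, -3, 4); ‖c_1‖ = 6.4807, so q_1 = (-0.1543, -0.6172, -0.4629, 0.6172).
q_1·c_2 = (-0.1543)·(-4) + (-0.6172)·1 + (-0.4629)·0 + 0.6172·3 = 1.8516.
u_2 = c_2 − 1.8516·q_1 = (-3.7143, 2.1429, 0.8571, 1.8571).
‖u_2‖ = 4.7509, so q_2 = (-0.7818, 0.4510, 0.1804, 0.3909).

q_2 = (-0.7818, 0.4510, 0.1804, 0.3909)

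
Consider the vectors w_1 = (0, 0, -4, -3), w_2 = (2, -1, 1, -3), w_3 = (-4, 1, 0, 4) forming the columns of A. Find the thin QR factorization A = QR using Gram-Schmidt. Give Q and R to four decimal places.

q_1 = w_1/‖w_1‖ = (0, 0, -4, -3)/5.0000 = (0.0000, 0.0000, -0.8000, -0.6000).
r_{12} = q_1·w_2 = 1.0000.
u_2 = w_2 − 1.0000·q_1 = (2.0000, -1.0000, 1.8000, -2.4000).
‖u_2‖ = 3.7417, so q_2 = (0.5345, -0.2673, 0.4811, -0.6414).
r_{13} = q_1·w_3 = -2.4000; r_{23} = q_2·w_3 = -4.9711.
u_3 = w_3 + 2.4000·q_1 + 4.9711·q_2 = (-1.3429, -0.3286, 0.4714, -0.6286).
‖u_3‖ = 1.5901, so q_3 = (-0.8445, -0.2066, 0.2965, -0.3953).

Q = [[0.0000, 0.5345, -0.8445], [0.0000, -0.2673, -0.2066], [-0.8000, 0.4811, 0.2965], [-0.6000, -0.6414, -0.3953]], R = [[5.0000, 1.0000, -2.4000], [0.0000, 3.7417, -4.9711], [0.0000, 0.0000, 1.5901]]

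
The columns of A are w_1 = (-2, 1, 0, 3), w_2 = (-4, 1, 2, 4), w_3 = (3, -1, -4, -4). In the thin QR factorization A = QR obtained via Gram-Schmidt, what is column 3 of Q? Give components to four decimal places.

w_1 = (-2, 1, 0, 3); ‖w_1‖ = 3.7417, so e_1 = (-0.5345, 0.2673, 0.0000, 0.8018).
e_1·w_2 = (-0.5345)·(-4) + 0.2673·1 + 0.0000·2 + 0.8018·4 = 5.6125.
u_2 = w_2 − 5.6125·e_1 = (-1.0000, -0.5000, 2.0000, -0.5000).
‖u_2‖ = 2.3452, so e_2 = (-0.4264, -0.2132, 0.8528, -0.2132).
e_1·w_3 = (-0.5345)·3 + 0.2673·(-1) + 0.0000·(-4) + 0.8018·(-4) = -5.0780; e_2·w_3 = (-0.4264)·3 + (-0.2132)·(-1) + 0.8528·(-4) + (-0.2132)·(-4) = -3.6244.
u_3 = w_3 + 5.0780·e_1 + 3.6244·e_2 = (-1.2597, -0.4156, -0.9091, -0.7013).
‖u_3‖ = 1.7544, so e_3 = (-0.7180, -0.2369, -0.5182, -0.3997).

e_3 = (-0.7180, -0.2369, -0.5182, -0.3997)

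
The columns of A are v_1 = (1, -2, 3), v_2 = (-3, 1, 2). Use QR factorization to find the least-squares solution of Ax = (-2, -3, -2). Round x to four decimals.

v_1 = (1, -2, 3); ‖v_1‖ = 3.7417, so q_1 = (0.2673, -0.5345, 0.8018).
q_1·v_2 = 0.2673·(-3) + (-0.5345)·1 + 0.8018·2 = 0.2673.
u_2 = v_2 − 0.2673·q_1 = (-3.0714, 1.1429, 1.7857).
‖u_2‖ = 3.7321, so q_2 = (-0.8230, 0.3062, 0.4785).
Qᵀb = (-0.5345, -0.2297).
Back-substitute: x_2 = -0.2297/3.7321 = -0.0615.
x_1 = (-0.5345 − 0.2673·(-0.0615))/3.7417 = -0.1385.

x = (-0.1385, -0.0615)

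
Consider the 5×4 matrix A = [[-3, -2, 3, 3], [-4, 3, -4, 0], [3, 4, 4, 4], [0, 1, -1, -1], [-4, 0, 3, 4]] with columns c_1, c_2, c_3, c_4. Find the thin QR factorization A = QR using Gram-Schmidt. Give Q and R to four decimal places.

c_1 = (-3, -4, 3, 0, -4); ‖c_1‖ = 7.0711, so q_1 = (-0.4243, -0.5657, 0.4243, 0.0000, -0.5657).
q_1·c_2 = (-0.4243)·(-2) + (-0.5657)·3 + 0.4243·4 + 0.0000·1 + (-0.5657)·0 = 0.8485.
u_2 = c_2 − 0.8485·q_1 = (-1.6400, 3.4800, 3.6400, 1.0000, 0.4800).
‖u_2‖ = 5.4111, so q_2 = (-0.3031, 0.6431, 0.6727, 0.1848, 0.0887).
q_1·c_3 = (-0.4243)·3 + (-0.5657)·(-4) + 0.4243·4 + 0.0000·(-1) + (-0.5657)·3 = 0.9899; q_2·c_3 = (-0.3031)·3 + 0.6431·(-4) + 0.6727·4 + 0.1848·(-1) + 0.0887·3 = -0.7097.
u_3 = c_3 − 0.9899·q_1 + 0.7097·q_2 = (3.2049, -2.9836, 4.0574, -0.8689, 3.6230).
‖u_3‖ = 7.0368, so q_3 = (0.4555, -0.4240, 0.5766, -0.1235, 0.5149).
q_1·c_4 = (-0.4243)·3 + (-0.5657)·0 + 0.4243·4 + 0.0000·(-1) + (-0.5657)·4 = -1.8385; q_2·c_4 = (-0.3031)·3 + 0.6431·0 + 0.6727·4 + 0.1848·(-1) + 0.0887·4 = 1.9515; q_3·c_4 = 0.4555·3 + (-0.4240)·0 + 0.5766·4 + (-0.1235)·(-1) + 0.5149·4 = 5.8556.
u_4 = c_4 + 1.8385·q_1 − 1.9515·q_2 − 5.8556·q_3 = (0.1445, 0.1877, 0.0909, -0.6376, -0.2279).
‖u_4‖ = 0.7231, so q_4 = (0.1998, 0.2596, 0.1257, -0.8818, -0.3152).

Q = [[-0.4243, -0.3031, 0.4555, 0.1998], [-0.5657, 0.6431, -0.4240, 0.2596], [0.4243, 0.6727, 0.5766, 0.1257], [0.0000, 0.1848, -0.1235, -0.8818], [-0.5657, 0.0887, 0.5149, -0.3152]], R = [[7.0711, 0.8485, 0.9899, -1.8385], [0.0000, 5.4111, -0.7097, 1.9515], [0.0000, 0.0000, 7.0368, 5.8556], [0.0000, 0.0000, 0.0000, 0.7231]]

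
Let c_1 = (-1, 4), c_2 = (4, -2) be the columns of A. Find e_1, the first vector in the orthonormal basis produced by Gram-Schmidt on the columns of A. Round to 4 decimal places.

e_1 = (-0.2425, 0.9701)

c_1 = (-1, 4); ‖c_1‖ = 4.1231, so e_1 = (-0.2425, 0.9701).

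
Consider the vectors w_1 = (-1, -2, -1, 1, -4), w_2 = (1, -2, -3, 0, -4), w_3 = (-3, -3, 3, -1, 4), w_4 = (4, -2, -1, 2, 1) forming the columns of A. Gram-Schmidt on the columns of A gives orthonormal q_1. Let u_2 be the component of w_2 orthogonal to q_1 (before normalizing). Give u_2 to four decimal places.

u_2 = (1.9565, -0.0870, -2.0435, -0.9565, -0.1739)

w_1 = (-1, -2, -1, 1, -4); ‖w_1‖ = 4.7958, so q_1 = (-0.2085, -0.4170, -0.2085, 0.2085, -0.8341).
q_1·w_2 = (-0.2085)·1 + (-0.4170)·(-2) + (-0.2085)·(-3) + 0.2085·0 + (-0.8341)·(-4) = 4.5873.
u_2 = w_2 − 4.5873·q_1 = (1.9565, -0.0870, -2.0435, -0.9565, -0.1739).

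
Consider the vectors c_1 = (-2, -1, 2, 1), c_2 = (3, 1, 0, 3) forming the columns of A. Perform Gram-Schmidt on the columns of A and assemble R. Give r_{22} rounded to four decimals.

c_1 = (-2, -1, 2, 1); ‖c_1‖ = 3.1623, so q_1 = (-0.6325, -0.3162, 0.6325, 0.3162).
q_1·c_2 = (-0.6325)·3 + (-0.3162)·1 + 0.6325·0 + 0.3162·3 = -1.2649.
u_2 = c_2 + 1.2649·q_1 = (2.2000, 0.6000, 0.8000, 3.4000).
r_{22} = ‖u_2‖ = 4.1713.

r_{22} = 4.1713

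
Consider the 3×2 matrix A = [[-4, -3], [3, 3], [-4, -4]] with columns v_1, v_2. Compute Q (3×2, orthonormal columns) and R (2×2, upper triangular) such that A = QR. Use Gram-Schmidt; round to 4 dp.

v_1 = (-4, 3, -4); ‖v_1‖ = 6.4031, so e_1 = (-0.6247, 0.4685, -0.6247).
e_1·v_2 = (-0.6247)·(-3) + 0.4685·3 + (-0.6247)·(-4) = 5.7784.
u_2 = v_2 − 5.7784·e_1 = (0.6098, 0.2927, -0.3902).
‖u_2‖ = 0.7809, so e_2 = (0.7809, 0.3748, -0.4998).

Q = [[-0.6247, 0.7809], [0.4685, 0.3748], [-0.6247, -0.4998]], R = [[6.4031, 5.7784], [0.0000, 0.7809]]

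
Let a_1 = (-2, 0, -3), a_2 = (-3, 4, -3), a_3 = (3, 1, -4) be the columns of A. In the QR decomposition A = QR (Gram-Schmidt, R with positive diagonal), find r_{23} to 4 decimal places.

a_1 = (-2, 0, -3); ‖a_1‖ = 3.6056, so q_1 = (-0.5547, 0.0000, -0.8321).
q_1·a_2 = (-0.5547)·(-3) + 0.0000·4 + (-0.8321)·(-3) = 4.1603.
u_2 = a_2 − 4.1603·q_1 = (-0.6923, 4.0000, 0.4615).
‖u_2‖ = 4.0856, so q_2 = (-0.1694, 0.9790, 0.1130).
r_{23} = q_2·a_3 = 0.0188.

r_{23} = 0.0188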